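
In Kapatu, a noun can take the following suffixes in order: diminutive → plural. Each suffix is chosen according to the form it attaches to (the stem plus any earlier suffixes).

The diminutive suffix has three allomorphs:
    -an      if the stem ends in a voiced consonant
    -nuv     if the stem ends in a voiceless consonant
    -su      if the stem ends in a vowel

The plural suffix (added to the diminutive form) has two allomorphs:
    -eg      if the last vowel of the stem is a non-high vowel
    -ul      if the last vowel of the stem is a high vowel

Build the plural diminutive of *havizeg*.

havizeganeg

Since the final sound of *havizeg* is /g/ (a voiced consonant), it takes -an, giving *havizegan*.
The diminutive form *havizegan* — last vowel /a/ (a non-high vowel) → -eg → *havizeganeg*.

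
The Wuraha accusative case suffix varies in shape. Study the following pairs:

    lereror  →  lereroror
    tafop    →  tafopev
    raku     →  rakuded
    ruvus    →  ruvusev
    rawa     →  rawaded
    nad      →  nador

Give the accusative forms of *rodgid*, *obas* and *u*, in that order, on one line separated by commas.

rodgidor, obasev, uded

The suffix is conditioned by the final sound: -ev when the stem ends in a voiceless consonant (*tafop*, *ruvus*); -or when the stem ends in a voiced consonant (*lereror*, *nad*); -ded when the stem ends in a vowel (*raku*, *rawa*).
*rodgid*: final sound = /d/, a voiced consonant → -or → *rodgidor*.
*obas*: final sound = /s/, a voiceless consonant → -ev → *obasev*.
The final sound of *u* is /u/, which is a vowel, so the suffix is -ded, giving *uded*.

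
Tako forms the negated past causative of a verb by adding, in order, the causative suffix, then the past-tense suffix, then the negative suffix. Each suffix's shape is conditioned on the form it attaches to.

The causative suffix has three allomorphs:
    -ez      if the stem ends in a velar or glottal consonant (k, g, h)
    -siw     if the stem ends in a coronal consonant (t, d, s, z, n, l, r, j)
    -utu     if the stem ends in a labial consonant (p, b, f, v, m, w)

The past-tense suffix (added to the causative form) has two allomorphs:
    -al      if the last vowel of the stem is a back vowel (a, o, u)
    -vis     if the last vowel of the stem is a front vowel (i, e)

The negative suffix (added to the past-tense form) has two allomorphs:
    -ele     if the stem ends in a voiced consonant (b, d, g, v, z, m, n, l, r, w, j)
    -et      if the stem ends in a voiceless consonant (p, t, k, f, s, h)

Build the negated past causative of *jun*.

junsiwviset

*jun*: final consonant = /n/, coronal → -siw → *junsiw*.
The causative form *junsiw*: last vowel = /i/, a front vowel → -vis → *junsiwvis*.
The final consonant of the past-tense form *junsiwvis* is /s/, which is voiceless, so the negative suffix is -et, giving *junsiwviset*.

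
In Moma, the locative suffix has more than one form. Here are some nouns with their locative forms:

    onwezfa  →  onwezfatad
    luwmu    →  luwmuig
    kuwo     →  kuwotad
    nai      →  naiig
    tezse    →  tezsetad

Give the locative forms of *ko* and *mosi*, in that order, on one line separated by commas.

kotad, mosiig

Looking at the last vowel of each stem: -ig when the last vowel of the stem is a high vowel (*luwmu*, *nai*); -tad when the last vowel of the stem is a non-high vowel (*onwezfa*, *kuwo*, *tezse*).
*ko*: last vowel = /o/, a non-high vowel → -tad → *kotad*.
The last vowel of *mosi* is /i/, which is a high vowel, so the suffix is -ig, giving *mosiig*.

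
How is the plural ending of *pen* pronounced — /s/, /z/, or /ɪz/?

/z/

The stem *pen* ends in a voiced non-sibilant sound.
The plural suffix surfaces as /ɪz/ after sibilants, /s/ after other voiceless consonants, and /z/ after other voiced sounds.
So the plural -s on *pen* is pronounced /z/.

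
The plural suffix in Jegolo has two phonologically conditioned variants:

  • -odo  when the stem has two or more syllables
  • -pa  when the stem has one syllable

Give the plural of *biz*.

*biz* (one syllable) → -pa → *bizpa*.

bizpa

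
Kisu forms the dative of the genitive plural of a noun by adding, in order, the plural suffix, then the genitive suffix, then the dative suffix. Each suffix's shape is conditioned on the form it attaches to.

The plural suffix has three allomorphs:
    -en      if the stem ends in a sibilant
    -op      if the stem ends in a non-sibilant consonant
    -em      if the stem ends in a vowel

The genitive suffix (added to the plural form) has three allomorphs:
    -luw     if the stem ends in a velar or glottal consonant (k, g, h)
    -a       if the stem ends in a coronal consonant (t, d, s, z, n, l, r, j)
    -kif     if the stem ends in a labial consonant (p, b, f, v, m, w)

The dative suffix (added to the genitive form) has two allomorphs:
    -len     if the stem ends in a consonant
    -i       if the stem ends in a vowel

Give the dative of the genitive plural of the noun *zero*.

The final sound of *zero* is /o/, which is a vowel, so the plural suffix is -em, giving *zeroem*.
The plural form *zeroem*: final consonant = /m/, labial → -kif → *zeroemkif*.
Since the final sound of the genitive form *zeroemkif* is /f/ (a consonant), it takes -len, giving *zeroemkiflen*.

zeroemkiflen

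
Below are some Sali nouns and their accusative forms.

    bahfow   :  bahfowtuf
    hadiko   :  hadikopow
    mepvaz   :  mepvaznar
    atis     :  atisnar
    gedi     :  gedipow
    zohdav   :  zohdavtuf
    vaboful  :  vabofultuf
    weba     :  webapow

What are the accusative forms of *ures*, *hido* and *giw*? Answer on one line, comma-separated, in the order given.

Looking at the final sound of each stem: -nar when the stem ends in a sibilant (*mepvaz*, *atis*); -tuf when the stem ends in a non-sibilant consonant (*bahfow*, *zohdav*, *vaboful*); -pow when the stem ends in a vowel (*hadiko*, *gedi*, *weba*).
The final sound of *ures* is /s/, which is a sibilant, so the suffix is -nar, giving *uresnar*.
*hido*: final sound = /o/, a vowel → -pow → *hidopow*.
*giw*: final sound = /w/, a non-sibilant consonant → -tuf → *giwtuf*.

uresnar, hidopow, giwtuf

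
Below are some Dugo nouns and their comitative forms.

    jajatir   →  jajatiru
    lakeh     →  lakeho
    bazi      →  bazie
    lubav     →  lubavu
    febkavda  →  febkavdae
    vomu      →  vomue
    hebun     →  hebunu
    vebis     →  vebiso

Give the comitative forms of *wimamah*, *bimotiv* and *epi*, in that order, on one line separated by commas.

wimamaho, bimotivu, epie

The pattern is voicing of the final sound: -o when the stem ends in a voiceless consonant (*lakeh*, *vebis*); -u when the stem ends in a voiced consonant (*jajatir*, *lubav*, *hebun*); -e when the stem ends in a vowel (*bazi*, *febkavda*, *vomu*).
The final sound of *wimamah* is /h/, which is a voiceless consonant, so the suffix is -o, giving *wimamaho*.
Since the final sound of *bimotiv* is /v/ (a voiced consonant), it takes -u, giving *bimotivu*.
Since the final sound of *epi* is /i/ (a vowel), it takes -e, giving *epie*.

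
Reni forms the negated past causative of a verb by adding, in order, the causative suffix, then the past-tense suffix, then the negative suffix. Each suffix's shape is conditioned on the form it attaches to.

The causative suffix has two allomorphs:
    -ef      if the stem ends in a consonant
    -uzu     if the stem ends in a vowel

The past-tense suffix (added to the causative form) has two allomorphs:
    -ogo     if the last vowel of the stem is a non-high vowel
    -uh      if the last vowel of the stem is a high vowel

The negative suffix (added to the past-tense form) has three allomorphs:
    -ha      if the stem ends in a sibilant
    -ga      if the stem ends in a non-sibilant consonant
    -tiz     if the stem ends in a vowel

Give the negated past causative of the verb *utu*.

utuuzuuhga

The final sound of *utu* is /u/, which is a vowel, so the causative suffix is -uzu, giving *utuuzu*.
The causative form *utuuzu* — last vowel /u/ (a high vowel) → -uh → *utuuzuuh*.
Since the final sound of the past-tense form *utuuzuuh* is /h/ (a non-sibilant consonant), it takes -ga, giving *utuuzuuhga*.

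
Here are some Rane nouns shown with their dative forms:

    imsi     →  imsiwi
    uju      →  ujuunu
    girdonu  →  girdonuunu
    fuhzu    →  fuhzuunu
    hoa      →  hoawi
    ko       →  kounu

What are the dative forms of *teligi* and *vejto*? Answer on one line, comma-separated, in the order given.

The suffix is conditioned by the last vowel: -unu when the last vowel of the stem is a rounded vowel (*uju*, *girdonu*, *fuhzu*, *ko*); -wi when the last vowel of the stem is an unrounded vowel (*imsi*, *hoa*).
Since the last vowel of *teligi* is /i/ (an unrounded vowel), it takes -wi, giving *teligiwi*.
Since the last vowel of *vejto* is /o/ (a rounded vowel), it takes -unu, giving *vejtounu*.

teligiwi, vejtounu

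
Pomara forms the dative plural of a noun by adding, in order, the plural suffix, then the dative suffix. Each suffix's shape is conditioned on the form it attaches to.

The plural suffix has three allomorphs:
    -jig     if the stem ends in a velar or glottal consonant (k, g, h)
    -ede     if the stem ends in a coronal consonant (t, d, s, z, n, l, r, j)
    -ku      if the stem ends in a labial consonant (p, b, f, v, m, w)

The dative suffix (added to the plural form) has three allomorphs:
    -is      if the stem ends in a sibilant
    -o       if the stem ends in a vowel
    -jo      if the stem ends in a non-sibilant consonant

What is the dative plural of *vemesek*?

The final consonant of *vemesek* is /k/, which is velar/glottal, so the plural suffix is -jig, giving *vemesekjig*.
The plural form *vemesekjig*: final sound = /g/, a non-sibilant consonant → -jo → *vemesekjigjo*.

vemesekjigjo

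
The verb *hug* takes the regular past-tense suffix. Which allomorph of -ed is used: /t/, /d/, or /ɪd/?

The stem *hug* ends in a voiced sound other than /d/.
The -ed suffix is realized as /ɪd/ after /t, d/; as /t/ after other voiceless consonants; and as /d/ after other voiced sounds.
So -ed on *hug* is pronounced /d/.

/d/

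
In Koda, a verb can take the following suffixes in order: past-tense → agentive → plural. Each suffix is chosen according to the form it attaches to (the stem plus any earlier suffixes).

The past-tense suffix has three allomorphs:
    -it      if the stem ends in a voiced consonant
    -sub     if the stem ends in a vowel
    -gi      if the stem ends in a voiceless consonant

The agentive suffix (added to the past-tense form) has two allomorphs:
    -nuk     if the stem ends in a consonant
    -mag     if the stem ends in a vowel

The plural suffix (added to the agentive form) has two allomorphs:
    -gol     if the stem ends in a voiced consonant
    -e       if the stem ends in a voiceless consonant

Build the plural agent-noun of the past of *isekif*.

Since the final sound of *isekif* is /f/ (a voiceless consonant), it takes -gi, giving *isekifgi*.
The past-tense form *isekifgi* — final sound /i/ (a vowel) → -mag → *isekifgimag*.
The agentive form *isekifgimag*: final consonant = /g/, voiced → -gol → *isekifgimaggol*.

isekifgimaggol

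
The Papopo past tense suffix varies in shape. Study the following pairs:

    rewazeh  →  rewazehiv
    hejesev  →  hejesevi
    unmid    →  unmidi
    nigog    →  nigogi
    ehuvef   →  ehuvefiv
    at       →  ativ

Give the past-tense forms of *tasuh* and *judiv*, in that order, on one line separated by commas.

Looking at the final consonant of each stem: -iv when the stem ends in a voiceless consonant (*rewazeh*, *ehuvef*, *at*); -i when the stem ends in a voiced consonant (*hejesev*, *unmid*, *nigog*).
*tasuh*: final consonant = /h/, voiceless → -iv → *tasuhiv*.
Since the final consonant of *judiv* is /v/ (voiced), it takes -i, giving *judivi*.

tasuhiv, judivi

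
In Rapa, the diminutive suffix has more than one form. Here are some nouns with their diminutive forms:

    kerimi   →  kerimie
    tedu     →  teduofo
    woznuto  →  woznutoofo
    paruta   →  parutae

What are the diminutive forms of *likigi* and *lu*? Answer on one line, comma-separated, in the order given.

The suffix is conditioned by the last vowel: -ofo when the last vowel of the stem is a rounded vowel (*tedu*, *woznuto*); -e when the last vowel of the stem is an unrounded vowel (*kerimi*, *paruta*).
Since the last vowel of *likigi* is /i/ (an unrounded vowel), it takes -e, giving *likigie*.
The last vowel of *lu* is /u/, which is a rounded vowel, so the suffix is -ofo, giving *luofo*.

likigie, luofo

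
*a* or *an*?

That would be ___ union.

The indefinite article is chosen by the initial *sound* of the following word, not its spelling.
*union* begins with the sound /juː/ (u pronounced /juː/) — a consonant sound.
So the article is *a*: That would be a union.

a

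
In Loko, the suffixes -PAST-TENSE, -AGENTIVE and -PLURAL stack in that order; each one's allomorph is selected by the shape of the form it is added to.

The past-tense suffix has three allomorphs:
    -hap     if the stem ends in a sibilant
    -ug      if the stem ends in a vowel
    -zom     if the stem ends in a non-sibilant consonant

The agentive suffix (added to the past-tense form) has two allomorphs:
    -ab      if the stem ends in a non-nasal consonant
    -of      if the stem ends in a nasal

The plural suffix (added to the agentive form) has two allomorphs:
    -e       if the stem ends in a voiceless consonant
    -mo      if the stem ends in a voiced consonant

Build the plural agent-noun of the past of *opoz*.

*opoz* — final sound /z/ (a sibilant) → -hap → *opozhap*.
The past-tense form *opozhap* — final consonant /p/ (non-nasal) → -ab → *opozhapab*.
The agentive form *opozhapab*: final consonant = /b/, voiced → -mo → *opozhapabmo*.

opozhapabmo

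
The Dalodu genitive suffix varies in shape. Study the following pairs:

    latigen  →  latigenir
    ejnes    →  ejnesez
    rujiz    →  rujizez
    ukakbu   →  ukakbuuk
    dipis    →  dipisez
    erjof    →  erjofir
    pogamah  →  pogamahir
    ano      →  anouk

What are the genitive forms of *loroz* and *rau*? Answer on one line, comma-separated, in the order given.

The alternation tracks the final sound of the stem — -ez when the stem ends in a sibilant (*ejnes*, *rujiz*, *dipis*); -ir when the stem ends in a non-sibilant consonant (*latigen*, *erjof*, *pogamah*); -uk when the stem ends in a vowel (*ukakbu*, *ano*).
The final sound of *loroz* is /z/, which is a sibilant, so the suffix is -ez, giving *lorozez*.
*rau* — final sound /u/ (a vowel) → -uk → *rauuk*.

lorozez, rauuk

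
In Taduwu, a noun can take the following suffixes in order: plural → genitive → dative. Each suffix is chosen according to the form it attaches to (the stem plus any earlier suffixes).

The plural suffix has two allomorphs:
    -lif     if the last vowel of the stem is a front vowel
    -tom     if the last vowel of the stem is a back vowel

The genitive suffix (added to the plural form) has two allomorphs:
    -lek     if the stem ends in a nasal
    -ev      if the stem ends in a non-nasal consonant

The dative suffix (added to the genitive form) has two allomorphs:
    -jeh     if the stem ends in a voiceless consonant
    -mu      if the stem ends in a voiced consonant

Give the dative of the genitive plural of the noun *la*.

*la*: last vowel = /a/, a back vowel → -tom → *latom*.
Since the final consonant of the plural form *latom* is /m/ (a nasal), it takes -lek, giving *latomlek*.
Since the final consonant of the genitive form *latomlek* is /k/ (voiceless), it takes -jeh, giving *latomlekjeh*.

latomlekjeh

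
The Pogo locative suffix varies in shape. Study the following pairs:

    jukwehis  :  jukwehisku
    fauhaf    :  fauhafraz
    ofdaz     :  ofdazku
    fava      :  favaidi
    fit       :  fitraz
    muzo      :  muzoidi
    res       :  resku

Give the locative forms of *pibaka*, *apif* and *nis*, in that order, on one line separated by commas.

pibakaidi, apifraz, nisku

Looking at the final sound of each stem: -ku when the stem ends in a sibilant (*jukwehis*, *ofdaz*, *res*); -raz when the stem ends in a non-sibilant consonant (*fauhaf*, *fit*); -idi when the stem ends in a vowel (*fava*, *muzo*).
*pibaka*: final sound = /a/, a vowel → -idi → *pibakaidi*.
Since the final sound of *apif* is /f/ (a non-sibilant consonant), it takes -raz, giving *apifraz*.
The final sound of *nis* is /s/, which is a sibilant, so the suffix is -ku, giving *nisku*.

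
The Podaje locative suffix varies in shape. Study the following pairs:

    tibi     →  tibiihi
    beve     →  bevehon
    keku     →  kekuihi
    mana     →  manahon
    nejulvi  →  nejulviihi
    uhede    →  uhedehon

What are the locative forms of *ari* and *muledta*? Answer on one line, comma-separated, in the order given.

The pattern is height harmony: -ihi when the last vowel of the stem is a high vowel (*tibi*, *keku*, *nejulvi*); -hon when the last vowel of the stem is a non-high vowel (*beve*, *mana*, *uhede*).
Since the last vowel of *ari* is /i/ (a high vowel), it takes -ihi, giving *ariihi*.
Since the last vowel of *muledta* is /a/ (a non-high vowel), it takes -hon, giving *muledtahon*.

ariihi, muledtahon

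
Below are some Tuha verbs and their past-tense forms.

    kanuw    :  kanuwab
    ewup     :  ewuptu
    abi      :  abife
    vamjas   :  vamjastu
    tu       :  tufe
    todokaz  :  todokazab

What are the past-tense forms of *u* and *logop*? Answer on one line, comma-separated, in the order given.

Looking at the final sound of each stem: -tu when the stem ends in a voiceless consonant (*ewup*, *vamjas*); -ab when the stem ends in a voiced consonant (*kanuw*, *todokaz*); -fe when the stem ends in a vowel (*abi*, *tu*).
*u*: final sound = /u/, a vowel → -fe → *ufe*.
*logop* — final sound /p/ (a voiceless consonant) → -tu → *logoptu*.

ufe, logoptu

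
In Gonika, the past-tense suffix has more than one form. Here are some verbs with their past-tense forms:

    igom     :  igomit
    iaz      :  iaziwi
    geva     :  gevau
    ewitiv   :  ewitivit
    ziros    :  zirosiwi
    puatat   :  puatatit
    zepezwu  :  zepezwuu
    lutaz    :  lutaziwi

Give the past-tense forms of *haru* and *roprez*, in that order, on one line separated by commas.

haruu, ropreziwi

The alternation tracks the final sound of the stem — -iwi when the stem ends in a sibilant (*iaz*, *ziros*, *lutaz*); -it when the stem ends in a non-sibilant consonant (*igom*, *ewitiv*, *puatat*); -u when the stem ends in a vowel (*geva*, *zepezwu*).
*haru*: final sound = /u/, a vowel → -u → *haruu*.
The final sound of *roprez* is /z/, which is a sibilant, so the suffix is -iwi, giving *ropreziwi*.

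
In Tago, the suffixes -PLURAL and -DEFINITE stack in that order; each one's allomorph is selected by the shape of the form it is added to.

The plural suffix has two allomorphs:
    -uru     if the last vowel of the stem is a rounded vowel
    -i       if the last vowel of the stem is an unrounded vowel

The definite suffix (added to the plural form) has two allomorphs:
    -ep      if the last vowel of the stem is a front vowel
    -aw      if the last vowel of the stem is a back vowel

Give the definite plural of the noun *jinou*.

Since the last vowel of *jinou* is /u/ (a rounded vowel), it takes -uru, giving *jinouuru*.
The plural form *jinouuru* — last vowel /u/ (a back vowel) → -aw → *jinouuruaw*.

jinouuruaw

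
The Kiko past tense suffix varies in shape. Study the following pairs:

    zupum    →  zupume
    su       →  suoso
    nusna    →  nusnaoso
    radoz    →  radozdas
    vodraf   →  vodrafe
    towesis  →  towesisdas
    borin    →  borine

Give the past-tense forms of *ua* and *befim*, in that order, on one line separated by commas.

uaoso, befime

The suffix is conditioned by the final sound: -das when the stem ends in a sibilant (*radoz*, *towesis*); -e when the stem ends in a non-sibilant consonant (*zupum*, *vodraf*, *borin*); -oso when the stem ends in a vowel (*su*, *nusna*).
The final sound of *ua* is /a/, which is a vowel, so the suffix is -oso, giving *uaoso*.
The final sound of *befim* is /m/, which is a non-sibilant consonant, so the suffix is -e, giving *befime*.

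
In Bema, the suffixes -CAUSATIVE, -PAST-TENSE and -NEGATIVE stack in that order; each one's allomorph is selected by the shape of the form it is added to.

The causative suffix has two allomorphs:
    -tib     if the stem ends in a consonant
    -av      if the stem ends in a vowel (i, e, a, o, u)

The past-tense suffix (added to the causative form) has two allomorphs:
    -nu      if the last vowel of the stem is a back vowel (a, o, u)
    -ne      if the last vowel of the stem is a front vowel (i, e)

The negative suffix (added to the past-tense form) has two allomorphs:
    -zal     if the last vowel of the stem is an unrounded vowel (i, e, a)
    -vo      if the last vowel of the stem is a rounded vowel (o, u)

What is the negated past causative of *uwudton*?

uwudtontibnezal

The final sound of *uwudton* is /n/, which is a consonant, so the causative suffix is -tib, giving *uwudtontib*.
Since the last vowel of the causative form *uwudtontib* is /i/ (a front vowel), it takes -ne, giving *uwudtontibne*.
The past-tense form *uwudtontibne* — last vowel /e/ (an unrounded vowel) → -zal → *uwudtontibnezal*.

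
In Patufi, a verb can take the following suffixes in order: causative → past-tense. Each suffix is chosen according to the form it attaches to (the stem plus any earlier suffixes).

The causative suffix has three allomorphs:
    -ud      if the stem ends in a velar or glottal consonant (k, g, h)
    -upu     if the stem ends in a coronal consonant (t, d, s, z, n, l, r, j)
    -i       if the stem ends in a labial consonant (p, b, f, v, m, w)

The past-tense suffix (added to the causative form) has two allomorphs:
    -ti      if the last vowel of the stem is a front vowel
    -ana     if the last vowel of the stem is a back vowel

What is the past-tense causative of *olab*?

olabiti

*olab* — final consonant /b/ (labial) → -i → *olabi*.
The causative form *olabi* — last vowel /i/ (a front vowel) → -ti → *olabiti*.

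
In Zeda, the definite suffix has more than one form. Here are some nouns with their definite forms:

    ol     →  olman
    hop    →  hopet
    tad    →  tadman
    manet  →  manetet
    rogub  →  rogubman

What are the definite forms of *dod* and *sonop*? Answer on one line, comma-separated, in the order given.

dodman, sonopet

Looking at the final consonant of each stem: -et when the stem ends in a voiceless consonant (*hop*, *manet*); -man when the stem ends in a voiced consonant (*ol*, *tad*, *rogub*).
*dod*: final consonant = /d/, voiced → -man → *dodman*.
The final consonant of *sonop* is /p/, which is voiceless, so the suffix is -et, giving *sonopet*.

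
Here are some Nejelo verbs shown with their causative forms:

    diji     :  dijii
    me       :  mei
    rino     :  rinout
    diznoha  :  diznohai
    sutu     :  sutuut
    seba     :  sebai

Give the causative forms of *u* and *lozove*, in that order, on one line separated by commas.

uut, lozovei

The pattern is rounding harmony: -ut when the last vowel of the stem is a rounded vowel (*rino*, *sutu*); -i when the last vowel of the stem is an unrounded vowel (*diji*, *me*, *diznoha*, *seba*).
*u* — last vowel /u/ (a rounded vowel) → -ut → *uut*.
*lozove* — last vowel /e/ (an unrounded vowel) → -i → *lozovei*.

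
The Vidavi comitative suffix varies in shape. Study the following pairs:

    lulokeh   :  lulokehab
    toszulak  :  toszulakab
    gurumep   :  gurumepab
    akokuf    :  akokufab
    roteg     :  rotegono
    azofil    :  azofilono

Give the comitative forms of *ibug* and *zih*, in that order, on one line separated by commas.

ibugono, zihab

The suffix is conditioned by the final consonant: -ab when the stem ends in a voiceless consonant (*lulokeh*, *toszulak*, *gurumep*, *akokuf*); -ono when the stem ends in a voiced consonant (*roteg*, *azofil*).
*ibug* — final consonant /g/ (voiced) → -ono → *ibugono*.
Since the final consonant of *zih* is /h/ (voiceless), it takes -ab, giving *zihab*.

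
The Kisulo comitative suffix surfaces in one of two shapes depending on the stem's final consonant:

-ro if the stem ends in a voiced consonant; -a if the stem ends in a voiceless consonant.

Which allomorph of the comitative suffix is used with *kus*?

-a

Since the final consonant of *kus* is /s/ (voiceless), it takes -a.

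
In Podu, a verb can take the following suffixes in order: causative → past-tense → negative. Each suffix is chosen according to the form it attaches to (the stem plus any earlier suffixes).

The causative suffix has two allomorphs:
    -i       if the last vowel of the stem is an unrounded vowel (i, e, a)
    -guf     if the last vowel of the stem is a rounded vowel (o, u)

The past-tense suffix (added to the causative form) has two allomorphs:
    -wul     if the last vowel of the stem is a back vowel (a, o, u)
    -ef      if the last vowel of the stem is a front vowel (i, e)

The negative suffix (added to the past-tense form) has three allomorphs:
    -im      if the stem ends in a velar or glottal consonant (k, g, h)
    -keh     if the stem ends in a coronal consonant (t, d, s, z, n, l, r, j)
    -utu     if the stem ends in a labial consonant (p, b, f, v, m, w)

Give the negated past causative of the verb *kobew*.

*kobew*: last vowel = /e/, an unrounded vowel → -i → *kobewi*.
The causative form *kobewi*: last vowel = /i/, a front vowel → -ef → *kobewief*.
The past-tense form *kobewief* — final consonant /f/ (labial) → -utu → *kobewiefutu*.

kobewiefutu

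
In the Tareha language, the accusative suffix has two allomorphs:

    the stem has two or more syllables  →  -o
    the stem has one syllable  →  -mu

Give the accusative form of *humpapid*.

humpapido

*humpapid* (3 syllables) → -o → *humpapido*.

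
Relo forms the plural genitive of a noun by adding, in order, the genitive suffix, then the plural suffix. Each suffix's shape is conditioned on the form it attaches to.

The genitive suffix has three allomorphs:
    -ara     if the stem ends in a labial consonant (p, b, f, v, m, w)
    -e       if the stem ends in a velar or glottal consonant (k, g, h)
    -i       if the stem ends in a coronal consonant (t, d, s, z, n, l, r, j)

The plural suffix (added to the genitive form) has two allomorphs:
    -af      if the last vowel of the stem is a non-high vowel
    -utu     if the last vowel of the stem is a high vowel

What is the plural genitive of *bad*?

*bad* — final consonant /d/ (coronal) → -i → *badi*.
The last vowel of the genitive form *badi* is /i/, which is a high vowel, so the plural suffix is -utu, giving *badiutu*.

badiutu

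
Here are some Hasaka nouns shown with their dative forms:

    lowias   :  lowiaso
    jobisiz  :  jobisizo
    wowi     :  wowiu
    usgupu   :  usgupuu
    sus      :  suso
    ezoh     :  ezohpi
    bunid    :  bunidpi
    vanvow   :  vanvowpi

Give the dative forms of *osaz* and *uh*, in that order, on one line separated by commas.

The pattern is sibilance of the final sound: -o when the stem ends in a sibilant (*lowias*, *jobisiz*, *sus*); -pi when the stem ends in a non-sibilant consonant (*ezoh*, *bunid*, *vanvow*); -u when the stem ends in a vowel (*wowi*, *usgupu*).
*osaz*: final sound = /z/, a sibilant → -o → *osazo*.
*uh* — final sound /h/ (a non-sibilant consonant) → -pi → *uhpi*.

osazo, uhpi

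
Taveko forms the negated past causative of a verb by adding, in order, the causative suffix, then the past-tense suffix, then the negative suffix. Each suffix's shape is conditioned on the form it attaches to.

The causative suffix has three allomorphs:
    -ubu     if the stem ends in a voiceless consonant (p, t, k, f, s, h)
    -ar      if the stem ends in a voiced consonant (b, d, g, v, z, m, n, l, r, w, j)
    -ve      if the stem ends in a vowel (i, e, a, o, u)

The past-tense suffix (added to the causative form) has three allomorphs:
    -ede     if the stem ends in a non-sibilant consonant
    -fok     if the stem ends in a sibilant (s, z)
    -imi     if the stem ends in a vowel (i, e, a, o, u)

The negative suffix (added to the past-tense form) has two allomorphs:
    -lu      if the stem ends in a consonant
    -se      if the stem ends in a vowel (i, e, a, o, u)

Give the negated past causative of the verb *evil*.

evilaredese

*evil* — final sound /l/ (a voiced consonant) → -ar → *evilar*.
The causative form *evilar*: final sound = /r/, a non-sibilant consonant → -ede → *evilarede*.
The past-tense form *evilarede* — final sound /e/ (a vowel) → -se → *evilaredese*.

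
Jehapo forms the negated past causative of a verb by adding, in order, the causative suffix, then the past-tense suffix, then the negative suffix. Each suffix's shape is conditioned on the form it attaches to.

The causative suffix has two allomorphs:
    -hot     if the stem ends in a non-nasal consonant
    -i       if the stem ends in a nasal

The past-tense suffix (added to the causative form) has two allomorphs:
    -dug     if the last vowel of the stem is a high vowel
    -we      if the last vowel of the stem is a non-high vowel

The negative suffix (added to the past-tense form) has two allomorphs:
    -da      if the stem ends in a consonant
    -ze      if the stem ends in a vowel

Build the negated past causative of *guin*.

The final consonant of *guin* is /n/, which is a nasal, so the causative suffix is -i, giving *guini*.
The causative form *guini*: last vowel = /i/, a high vowel → -dug → *guinidug*.
The final sound of the past-tense form *guinidug* is /g/, which is a consonant, so the negative suffix is -da, giving *guinidugda*.

guinidugda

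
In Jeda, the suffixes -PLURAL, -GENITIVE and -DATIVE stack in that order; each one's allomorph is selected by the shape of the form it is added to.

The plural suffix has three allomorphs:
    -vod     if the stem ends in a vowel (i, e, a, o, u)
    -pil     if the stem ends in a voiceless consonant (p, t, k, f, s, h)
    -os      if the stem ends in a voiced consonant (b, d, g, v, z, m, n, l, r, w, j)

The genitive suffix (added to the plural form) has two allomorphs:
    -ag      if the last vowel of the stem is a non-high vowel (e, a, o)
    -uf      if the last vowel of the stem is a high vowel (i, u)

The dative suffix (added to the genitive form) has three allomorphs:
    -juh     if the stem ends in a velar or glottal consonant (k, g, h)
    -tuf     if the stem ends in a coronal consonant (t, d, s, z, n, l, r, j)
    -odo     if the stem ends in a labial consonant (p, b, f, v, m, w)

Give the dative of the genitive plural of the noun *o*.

ovodagjuh

Since the final sound of *o* is /o/ (a vowel), it takes -vod, giving *ovod*.
Since the last vowel of the plural form *ovod* is /o/ (a non-high vowel), it takes -ag, giving *ovodag*.
The genitive form *ovodag* — final consonant /g/ (velar/glottal) → -juh → *ovodagjuh*.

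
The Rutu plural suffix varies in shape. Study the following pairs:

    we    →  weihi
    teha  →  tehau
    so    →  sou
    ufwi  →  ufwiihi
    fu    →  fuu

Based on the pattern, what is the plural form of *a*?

Looking at the last vowel of each stem: -ihi when the last vowel of the stem is a front vowel (*we*, *ufwi*); -u when the last vowel of the stem is a back vowel (*teha*, *so*, *fu*).
*a*: last vowel = /a/, a back vowel → -u → *au*.

au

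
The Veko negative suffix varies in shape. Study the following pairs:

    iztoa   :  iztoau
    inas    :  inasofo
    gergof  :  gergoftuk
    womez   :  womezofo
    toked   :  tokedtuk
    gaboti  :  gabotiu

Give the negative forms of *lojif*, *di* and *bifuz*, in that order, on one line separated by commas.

lojiftuk, diu, bifuzofo

The pattern is sibilance of the final sound: -ofo when the stem ends in a sibilant (*inas*, *womez*); -tuk when the stem ends in a non-sibilant consonant (*gergof*, *toked*); -u when the stem ends in a vowel (*iztoa*, *gaboti*).
*lojif* — final sound /f/ (a non-sibilant consonant) → -tuk → *lojiftuk*.
Since the final sound of *di* is /i/ (a vowel), it takes -u, giving *diu*.
Since the final sound of *bifuz* is /z/ (a sibilant), it takes -ofo, giving *bifuzofo*.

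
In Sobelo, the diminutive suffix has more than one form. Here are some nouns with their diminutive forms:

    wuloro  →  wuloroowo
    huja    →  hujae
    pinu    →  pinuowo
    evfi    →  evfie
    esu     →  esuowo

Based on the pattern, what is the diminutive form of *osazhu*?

osazhuowo

Looking at the last vowel of each stem: -owo when the last vowel of the stem is a rounded vowel (*wuloro*, *pinu*, *esu*); -e when the last vowel of the stem is an unrounded vowel (*huja*, *evfi*).
*osazhu* — last vowel /u/ (a rounded vowel) → -owo → *osazhuowo*.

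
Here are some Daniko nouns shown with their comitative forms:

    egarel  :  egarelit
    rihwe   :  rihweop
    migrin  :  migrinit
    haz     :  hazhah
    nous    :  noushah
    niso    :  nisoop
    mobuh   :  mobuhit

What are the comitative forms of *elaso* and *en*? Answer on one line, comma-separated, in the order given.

The alternation tracks the final sound of the stem — -hah when the stem ends in a sibilant (*haz*, *nous*); -it when the stem ends in a non-sibilant consonant (*egarel*, *migrin*, *mobuh*); -op when the stem ends in a vowel (*rihwe*, *niso*).
The final sound of *elaso* is /o/, which is a vowel, so the suffix is -op, giving *elasoop*.
The final sound of *en* is /n/, which is a non-sibilant consonant, so the suffix is -it, giving *enit*.

elasoop, enit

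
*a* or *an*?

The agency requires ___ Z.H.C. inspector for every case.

a

The indefinite article is chosen by the initial *sound* of the following word, not its spelling.
The initialism *Z.H.C.* is read letter by letter; the first letter, Z, is pronounced /ziː/, which begins with a consonant sound.
So the article is *a*: The agency requires a Z.H.C. inspector for every case.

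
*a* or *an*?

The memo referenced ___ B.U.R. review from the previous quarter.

a

The indefinite article is chosen by the initial *sound* of the following word, not its spelling.
The initialism *B.U.R.* is read letter by letter; the first letter, B, is pronounced /biː/, which begins with a consonant sound.
So the article is *a*: The memo referenced a B.U.R. review from the previous quarter.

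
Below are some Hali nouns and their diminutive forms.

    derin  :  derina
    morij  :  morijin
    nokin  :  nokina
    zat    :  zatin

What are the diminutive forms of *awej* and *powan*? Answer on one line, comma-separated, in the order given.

The pattern is nasality of the final consonant: -a when the stem ends in a nasal (*derin*, *nokin*); -in when the stem ends in a non-nasal consonant (*morij*, *zat*).
*awej* — final consonant /j/ (non-nasal) → -in → *awejin*.
Since the final consonant of *powan* is /n/ (a nasal), it takes -a, giving *powana*.

awejin, powana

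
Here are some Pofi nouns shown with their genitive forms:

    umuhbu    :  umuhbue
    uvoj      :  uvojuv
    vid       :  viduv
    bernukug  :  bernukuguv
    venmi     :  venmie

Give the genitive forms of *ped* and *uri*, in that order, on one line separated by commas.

The suffix is conditioned by the final sound: -uv when the stem ends in a consonant (*uvoj*, *vid*, *bernukug*); -e when the stem ends in a vowel (*umuhbu*, *venmi*).
*ped*: final sound = /d/, a consonant → -uv → *peduv*.
The final sound of *uri* is /i/, which is a vowel, so the suffix is -e, giving *urie*.

peduv, urie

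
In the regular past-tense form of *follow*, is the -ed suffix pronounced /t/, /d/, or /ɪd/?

The stem *follow* ends in a voiced sound other than /d/.
The -ed suffix is realized as /ɪd/ after /t, d/; as /t/ after other voiceless consonants; and as /d/ after other voiced sounds.
So -ed on *follow* is pronounced /d/.

/d/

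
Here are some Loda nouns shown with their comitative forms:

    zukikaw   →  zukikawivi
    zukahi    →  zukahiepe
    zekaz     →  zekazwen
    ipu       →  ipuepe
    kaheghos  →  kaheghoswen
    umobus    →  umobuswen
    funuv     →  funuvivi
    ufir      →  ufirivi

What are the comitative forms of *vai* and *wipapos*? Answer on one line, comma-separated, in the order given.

vaiepe, wipaposwen

The pattern is sibilance of the final sound: -wen when the stem ends in a sibilant (*zekaz*, *kaheghos*, *umobus*); -ivi when the stem ends in a non-sibilant consonant (*zukikaw*, *funuv*, *ufir*); -epe when the stem ends in a vowel (*zukahi*, *ipu*).
*vai* — final sound /i/ (a vowel) → -epe → *vaiepe*.
*wipapos*: final sound = /s/, a sibilant → -wen → *wipaposwen*.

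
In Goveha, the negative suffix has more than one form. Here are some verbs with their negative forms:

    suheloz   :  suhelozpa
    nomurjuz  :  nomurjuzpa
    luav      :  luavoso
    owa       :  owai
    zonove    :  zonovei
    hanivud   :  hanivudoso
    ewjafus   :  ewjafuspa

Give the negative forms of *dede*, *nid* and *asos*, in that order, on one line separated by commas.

dedei, nidoso, asospa

The suffix is conditioned by the final sound: -pa when the stem ends in a sibilant (*suheloz*, *nomurjuz*, *ewjafus*); -oso when the stem ends in a non-sibilant consonant (*luav*, *hanivud*); -i when the stem ends in a vowel (*owa*, *zonove*).
*dede*: final sound = /e/, a vowel → -i → *dedei*.
*nid*: final sound = /d/, a non-sibilant consonant → -oso → *nidoso*.
*asos* — final sound /s/ (a sibilant) → -pa → *asospa*.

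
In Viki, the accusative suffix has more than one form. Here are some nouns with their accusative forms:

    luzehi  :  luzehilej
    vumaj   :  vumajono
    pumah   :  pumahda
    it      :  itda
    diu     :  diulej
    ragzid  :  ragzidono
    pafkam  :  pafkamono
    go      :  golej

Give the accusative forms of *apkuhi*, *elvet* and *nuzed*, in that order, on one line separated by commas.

The suffix is conditioned by the final sound: -da when the stem ends in a voiceless consonant (*pumah*, *it*); -ono when the stem ends in a voiced consonant (*vumaj*, *ragzid*, *pafkam*); -lej when the stem ends in a vowel (*luzehi*, *diu*, *go*).
*apkuhi* — final sound /i/ (a vowel) → -lej → *apkuhilej*.
The final sound of *elvet* is /t/, which is a voiceless consonant, so the suffix is -da, giving *elvetda*.
*nuzed*: final sound = /d/, a voiced consonant → -ono → *nuzedono*.

apkuhilej, elvetda, nuzedono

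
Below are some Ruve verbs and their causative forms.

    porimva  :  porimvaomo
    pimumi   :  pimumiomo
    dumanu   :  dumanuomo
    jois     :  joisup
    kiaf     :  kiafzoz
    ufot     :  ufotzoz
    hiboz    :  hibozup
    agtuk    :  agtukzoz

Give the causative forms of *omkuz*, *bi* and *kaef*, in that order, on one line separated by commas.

The pattern is sibilance of the final sound: -up when the stem ends in a sibilant (*jois*, *hiboz*); -zoz when the stem ends in a non-sibilant consonant (*kiaf*, *ufot*, *agtuk*); -omo when the stem ends in a vowel (*porimva*, *pimumi*, *dumanu*).
*omkuz*: final sound = /z/, a sibilant → -up → *omkuzup*.
*bi*: final sound = /i/, a vowel → -omo → *biomo*.
*kaef*: final sound = /f/, a non-sibilant consonant → -zoz → *kaefzoz*.

omkuzup, biomo, kaefzoz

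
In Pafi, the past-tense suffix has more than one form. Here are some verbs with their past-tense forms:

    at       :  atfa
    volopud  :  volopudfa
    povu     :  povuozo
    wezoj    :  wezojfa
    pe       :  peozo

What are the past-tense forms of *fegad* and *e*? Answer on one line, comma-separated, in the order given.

fegadfa, eozo

The alternation tracks the final sound of the stem — -fa when the stem ends in a consonant (*at*, *volopud*, *wezoj*); -ozo when the stem ends in a vowel (*povu*, *pe*).
The final sound of *fegad* is /d/, which is a consonant, so the suffix is -fa, giving *fegadfa*.
*e* — final sound /e/ (a vowel) → -ozo → *eozo*.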